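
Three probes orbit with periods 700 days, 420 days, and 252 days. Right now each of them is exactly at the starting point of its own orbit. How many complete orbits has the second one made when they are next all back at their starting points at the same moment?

They are all back at their starting positions together after one LCM of the periods.
700 = 2^2 × 5^2 × 7
420 = 2^2 × 3 × 5 × 7
252 = 2^2 × 3^2 × 7
LCM(700, 420, 252) = 2^2 × 3^2 × 5^2 × 7 = 6300.
Orbits for period 420: 6300 / 420 = 15.

15 orbits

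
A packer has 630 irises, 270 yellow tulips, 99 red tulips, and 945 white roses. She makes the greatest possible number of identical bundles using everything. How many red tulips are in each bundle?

11

Number of bundles = gcd(630, 270, 99, 945).
630 = 2 × 3^2 × 5 × 7
270 = 2 × 3^3 × 5
99 = 3^2 × 11
945 = 3^3 × 5 × 7
gcd(630, 270, 99, 945) = 3^2 = 9.
red tulips per bundle = 99 / 9 = 11.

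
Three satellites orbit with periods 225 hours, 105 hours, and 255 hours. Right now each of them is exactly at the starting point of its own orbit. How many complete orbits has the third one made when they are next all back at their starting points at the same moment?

The first common completion time is the LCM of the periods.
225 = 3^2 × 5^2
105 = 3 × 5 × 7
255 = 3 × 5 × 17
LCM(225, 105, 255) = 3^2 × 5^2 × 7 × 17 = 26775.
Orbits for period 255: 26775 / 255 = 105.

105 orbits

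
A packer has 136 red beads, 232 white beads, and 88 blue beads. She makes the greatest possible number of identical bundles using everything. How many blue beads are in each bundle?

Number of bundles = gcd(136, 232, 88).
136 = 2^3 × 17
232 = 2^3 × 29
88 = 2^3 × 11
gcd(136, 232, 88) = 2^3 = 8.
blue beads per bundle = 88 / 8 = 11.

11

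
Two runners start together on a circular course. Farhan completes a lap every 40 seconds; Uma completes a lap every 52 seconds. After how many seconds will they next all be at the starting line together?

They coincide at every common multiple of the periods; the first is the LCM.
40 = 2^3 × 5
52 = 2^2 × 13
LCM(40, 52) = 2^3 × 5 × 13 = 520.

520 seconds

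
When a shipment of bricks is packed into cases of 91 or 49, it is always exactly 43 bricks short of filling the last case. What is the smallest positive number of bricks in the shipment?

Being 43 short of a full case of size k means N ≡ −43 (mod k), i.e. N + 43 is a multiple of each size.
91 = 7 × 13
49 = 7^2
LCM(91, 49) = 7^2 × 13 = 637.
Smallest positive N is 637 − 43 = 594.

594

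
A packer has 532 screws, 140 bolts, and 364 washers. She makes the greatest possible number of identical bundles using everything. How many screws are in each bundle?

Number of bundles = gcd(532, 140, 364).
532 = 2^2 × 7 × 19
140 = 2^2 × 5 × 7
364 = 2^2 × 7 × 13
gcd(532, 140, 364) = 2^2 × 7 = 28.
screws per bundle = 532 / 28 = 19.

19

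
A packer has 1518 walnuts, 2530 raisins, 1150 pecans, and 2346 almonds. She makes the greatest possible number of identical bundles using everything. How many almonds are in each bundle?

51

Number of bundles = gcd(1518, 2530, 1150, 2346).
1518 = 2 × 3 × 11 × 23
2530 = 2 × 5 × 11 × 23
1150 = 2 × 5^2 × 23
2346 = 2 × 3 × 17 × 23
gcd(1518, 2530, 1150, 2346) = 2 × 23 = 46.
almonds per bundle = 2346 / 46 = 51.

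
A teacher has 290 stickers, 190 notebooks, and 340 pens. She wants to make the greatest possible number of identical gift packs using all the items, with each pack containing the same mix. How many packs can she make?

The pack count must divide each quantity, so the greatest is gcd(290, 190, 340).
290 = 2 × 5 × 29
190 = 2 × 5 × 19
340 = 2^2 × 5 × 17
gcd(290, 190, 340) = 2 × 5 = 10.

10 packs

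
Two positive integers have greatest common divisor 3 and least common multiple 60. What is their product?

180

For any two positive integers, gcd × lcm = product = 3 × 60 = 180.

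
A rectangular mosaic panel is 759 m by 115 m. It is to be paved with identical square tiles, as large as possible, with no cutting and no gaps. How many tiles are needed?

165

Tile side = gcd(759, 115).
759 = 3 × 11 × 23
115 = 5 × 23
gcd(759, 115) = 23.
Tiles: (759/23) × (115/23) = 33 × 5 = 165.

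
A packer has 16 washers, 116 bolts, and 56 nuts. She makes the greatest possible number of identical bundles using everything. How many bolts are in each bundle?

Number of bundles = gcd(16, 116, 56).
16 = 2^4
116 = 2^2 × 29
56 = 2^3 × 7
gcd(16, 116, 56) = 2^2 = 4.
bolts per bundle = 116 / 4 = 29.

29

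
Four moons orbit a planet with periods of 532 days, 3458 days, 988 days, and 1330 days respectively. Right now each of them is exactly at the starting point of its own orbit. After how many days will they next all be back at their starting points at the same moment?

34580 days

The first simultaneous occurrence is after LCM of the individual periods.
532 = 2^2 × 7 × 19
3458 = 2 × 7 × 13 × 19
988 = 2^2 × 13 × 19
1330 = 2 × 5 × 7 × 19
LCM(532, 3458, 988, 1330) = 2^2 × 5 × 7 × 13 × 19 = 34580.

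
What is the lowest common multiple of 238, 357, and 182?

238 = 2 × 7 × 17
357 = 3 × 7 × 17
182 = 2 × 7 × 13
LCM(238, 357, 182) = 2 × 3 × 7 × 13 × 17 = 9282.

9282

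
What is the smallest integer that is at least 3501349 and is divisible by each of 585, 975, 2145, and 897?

The integer must be a common multiple of 585, 975, 2145, and 897, so a multiple of their LCM.
585 = 3^2 × 5 × 13
975 = 3 × 5^2 × 13
2145 = 3 × 5 × 11 × 13
897 = 3 × 13 × 23
LCM(585, 975, 2145, 897) = 3^2 × 5^2 × 11 × 13 × 23 = 740025.
Smallest multiple of 740025 that is ≥ 3501349: ⌈3501349/740025⌉ × 740025 = 5 × 740025 = 3700125.

3700125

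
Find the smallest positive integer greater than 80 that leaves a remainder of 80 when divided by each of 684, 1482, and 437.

204596

N − 80 must be a common multiple of 684, 1482, and 437.
684 = 2^2 × 3^2 × 19
1482 = 2 × 3 × 13 × 19
437 = 19 × 23
LCM(684, 1482, 437) = 2^2 × 3^2 × 13 × 19 × 23 = 204516.
Smallest N > 80 is LCM + 80 = 204516 + 80 = 204596.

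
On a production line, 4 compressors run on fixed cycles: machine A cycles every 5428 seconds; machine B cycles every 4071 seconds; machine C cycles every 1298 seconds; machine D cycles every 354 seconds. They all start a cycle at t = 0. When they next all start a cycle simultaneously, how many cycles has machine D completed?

All finish a whole number of cycles simultaneously at t = LCM of the periods.
5428 = 2^2 × 23 × 59
4071 = 3 × 23 × 59
1298 = 2 × 11 × 59
354 = 2 × 3 × 59
LCM(5428, 4071, 1298, 354) = 2^2 × 3 × 11 × 23 × 59 = 179124.
Cycles for period 354: 179124 / 354 = 506.

506 cycles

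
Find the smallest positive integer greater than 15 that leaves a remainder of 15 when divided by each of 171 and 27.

N − 15 must be a common multiple of 171 and 27.
171 = 3^2 × 19
27 = 3^3
LCM(171, 27) = 3^3 × 19 = 513.
Smallest N > 15 is LCM + 15 = 513 + 15 = 528.

528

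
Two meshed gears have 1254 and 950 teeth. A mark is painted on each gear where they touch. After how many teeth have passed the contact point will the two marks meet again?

31350 teeth

We need the least common multiple of the intervals.
1254 = 2 × 3 × 11 × 19
950 = 2 × 5^2 × 19
LCM(1254, 950) = 2 × 3 × 5^2 × 11 × 19 = 31350.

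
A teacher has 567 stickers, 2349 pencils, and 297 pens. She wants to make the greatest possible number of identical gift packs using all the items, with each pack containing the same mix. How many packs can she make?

27 packs

The pack count must divide each quantity, so the greatest is gcd(567, 2349, 297).
567 = 3^4 × 7
2349 = 3^4 × 29
297 = 3^3 × 11
gcd(567, 2349, 297) = 3^3 = 27.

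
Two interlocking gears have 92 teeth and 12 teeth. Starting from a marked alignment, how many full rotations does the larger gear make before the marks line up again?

The first common completion time is the LCM of the periods.
92 = 2^2 × 23
12 = 2^2 × 3
LCM(92, 12) = 2^2 × 3 × 23 = 276.
Rotations for period 92: 276 / 92 = 3.

3 rotations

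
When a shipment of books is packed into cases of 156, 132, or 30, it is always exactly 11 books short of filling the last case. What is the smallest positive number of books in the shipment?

8569

Being 11 short of a full case of size k means N ≡ −11 (mod k), i.e. N + 11 is a multiple of each size.
156 = 2^2 × 3 × 13
132 = 2^2 × 3 × 11
30 = 2 × 3 × 5
LCM(156, 132, 30) = 2^2 × 3 × 5 × 11 × 13 = 8580.
Smallest positive N is 8580 − 11 = 8569.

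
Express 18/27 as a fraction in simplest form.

2/3

18 = 2 × 3^2
27 = 3^3
gcd(18, 27) = 3^2 = 9.
Divide numerator and denominator by 9: 18/27 = 2/3.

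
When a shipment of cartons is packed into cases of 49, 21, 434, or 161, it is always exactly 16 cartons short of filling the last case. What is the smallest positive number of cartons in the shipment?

209606

Being 16 short of a full case of size k means N ≡ −16 (mod k), i.e. N + 16 is a multiple of each size.
49 = 7^2
21 = 3 × 7
434 = 2 × 7 × 31
161 = 7 × 23
LCM(49, 21, 434, 161) = 2 × 3 × 7^2 × 23 × 31 = 209622.
Smallest positive N is 209622 − 16 = 209606.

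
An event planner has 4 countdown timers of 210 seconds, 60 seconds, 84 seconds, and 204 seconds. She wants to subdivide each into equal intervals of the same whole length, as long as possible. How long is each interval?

The interval must divide each timer length; the longest such is the gcd.
210 = 2 × 3 × 5 × 7
60 = 2^2 × 3 × 5
84 = 2^2 × 3 × 7
204 = 2^2 × 3 × 17
gcd(210, 60, 84, 204) = 2 × 3 = 6.

6 seconds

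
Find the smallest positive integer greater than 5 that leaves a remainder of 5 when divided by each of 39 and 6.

83

N − 5 must be a common multiple of 39 and 6.
39 = 3 × 13
6 = 2 × 3
LCM(39, 6) = 2 × 3 × 13 = 78.
Smallest N > 5 is LCM + 5 = 78 + 5 = 83.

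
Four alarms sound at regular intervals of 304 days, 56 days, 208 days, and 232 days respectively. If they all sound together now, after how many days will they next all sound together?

802256 days

The first simultaneous occurrence is after LCM of the individual periods.
304 = 2^4 × 19
56 = 2^3 × 7
208 = 2^4 × 13
232 = 2^3 × 29
LCM(304, 56, 208, 232) = 2^4 × 7 × 13 × 19 × 29 = 802256.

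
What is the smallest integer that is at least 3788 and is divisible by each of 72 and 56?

The integer must be a common multiple of 72 and 56, so a multiple of their LCM.
72 = 2^3 × 3^2
56 = 2^3 × 7
LCM(72, 56) = 2^3 × 3^2 × 7 = 504.
Smallest multiple of 504 that is ≥ 3788: ⌈3788/504⌉ × 504 = 8 × 504 = 4032.

4032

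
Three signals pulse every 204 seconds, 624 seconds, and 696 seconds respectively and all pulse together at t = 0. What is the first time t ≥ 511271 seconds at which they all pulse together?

615264 seconds

Joint pulses occur at multiples of LCM(204, 624, 696).
204 = 2^2 × 3 × 17
624 = 2^4 × 3 × 13
696 = 2^3 × 3 × 29
LCM(204, 624, 696) = 2^4 × 3 × 13 × 17 × 29 = 307632.
Smallest multiple of 307632 that is ≥ 511271: ⌈511271/307632⌉ × 307632 = 2 × 307632 = 615264.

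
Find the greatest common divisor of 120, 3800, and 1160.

40

120 = 2^3 × 3 × 5
3800 = 2^3 × 5^2 × 19
1160 = 2^3 × 5 × 29
gcd(120, 3800, 1160) = 2^3 × 5 = 40.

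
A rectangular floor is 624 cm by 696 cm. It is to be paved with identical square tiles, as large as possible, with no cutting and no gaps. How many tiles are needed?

Tile side = gcd(624, 696).
624 = 2^4 × 3 × 13
696 = 2^3 × 3 × 29
gcd(624, 696) = 2^3 × 3 = 24.
Tiles: (624/24) × (696/24) = 26 × 29 = 754.

754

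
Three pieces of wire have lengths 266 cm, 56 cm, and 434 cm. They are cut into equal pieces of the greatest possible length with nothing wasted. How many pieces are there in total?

54

Piece length = gcd(266, 56, 434).
266 = 2 × 7 × 19
56 = 2^3 × 7
434 = 2 × 7 × 31
gcd(266, 56, 434) = 2 × 7 = 14.
Total pieces = 266/14 + 56/14 + 434/14 = 19 + 4 + 31 = 54.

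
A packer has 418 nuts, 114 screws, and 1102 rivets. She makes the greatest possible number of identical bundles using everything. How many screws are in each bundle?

3

Number of bundles = gcd(418, 114, 1102).
418 = 2 × 11 × 19
114 = 2 × 3 × 19
1102 = 2 × 19 × 29
gcd(418, 114, 1102) = 2 × 19 = 38.
screws per bundle = 114 / 38 = 3.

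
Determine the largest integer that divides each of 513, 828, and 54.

513 = 3^3 × 19
828 = 2^2 × 3^2 × 23
54 = 2 × 3^3
gcd(513, 828, 54) = 3^2 = 9.

9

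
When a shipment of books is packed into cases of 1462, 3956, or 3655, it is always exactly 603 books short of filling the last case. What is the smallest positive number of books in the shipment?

335657

Being 603 short of a full case of size k means N ≡ −603 (mod k), i.e. N + 603 is a multiple of each size.
1462 = 2 × 17 × 43
3956 = 2^2 × 23 × 43
3655 = 5 × 17 × 43
LCM(1462, 3956, 3655) = 2^2 × 5 × 17 × 23 × 43 = 336260.
Smallest positive N is 336260 − 603 = 335657.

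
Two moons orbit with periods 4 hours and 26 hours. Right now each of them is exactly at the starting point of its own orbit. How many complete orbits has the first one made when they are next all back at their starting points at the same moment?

13 orbits

All finish a whole number of cycles simultaneously at t = LCM of the periods.
4 = 2^2
26 = 2 × 13
LCM(4, 26) = 2^2 × 13 = 52.
Orbits for period 4: 52 / 4 = 13.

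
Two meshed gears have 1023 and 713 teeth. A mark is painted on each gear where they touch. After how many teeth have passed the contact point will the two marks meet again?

The first simultaneous occurrence is after LCM of the individual periods.
1023 = 3 × 11 × 31
713 = 23 × 31
LCM(1023, 713) = 3 × 11 × 23 × 31 = 23529.

23529 teeth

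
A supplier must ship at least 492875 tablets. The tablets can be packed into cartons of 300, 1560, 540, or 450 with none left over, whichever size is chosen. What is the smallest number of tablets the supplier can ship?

The number of tablets must be a common multiple of 300, 1560, 540, and 450, so a multiple of their LCM.
300 = 2^2 × 3 × 5^2
1560 = 2^3 × 3 × 5 × 13
540 = 2^2 × 3^3 × 5
450 = 2 × 3^2 × 5^2
LCM(300, 1560, 540, 450) = 2^3 × 3^3 × 5^2 × 13 = 70200.
Smallest multiple of 70200 that is ≥ 492875: ⌈492875/70200⌉ × 70200 = 8 × 70200 = 561600.

561600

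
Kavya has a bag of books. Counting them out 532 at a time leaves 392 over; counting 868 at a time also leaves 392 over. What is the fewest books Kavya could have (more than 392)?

16884

N − 392 must be a common multiple of 532 and 868.
532 = 2^2 × 7 × 19
868 = 2^2 × 7 × 31
LCM(532, 868) = 2^2 × 7 × 19 × 31 = 16492.
Smallest N > 392 is LCM + 392 = 16492 + 392 = 16884.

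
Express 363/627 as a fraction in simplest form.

11/19

363 = 3 × 11^2
627 = 3 × 11 × 19
gcd(363, 627) = 3 × 11 = 33.
Divide numerator and denominator by 33: 363/627 = 11/19.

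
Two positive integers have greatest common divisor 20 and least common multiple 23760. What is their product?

For any two positive integers, gcd × lcm = product = 20 × 23760 = 475200.

475200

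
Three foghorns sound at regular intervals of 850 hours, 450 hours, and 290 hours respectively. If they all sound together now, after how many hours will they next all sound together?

221850 hours

The first simultaneous occurrence is after LCM of the individual periods.
850 = 2 × 5^2 × 17
450 = 2 × 3^2 × 5^2
290 = 2 × 5 × 29
LCM(850, 450, 290) = 2 × 3^2 × 5^2 × 17 × 29 = 221850.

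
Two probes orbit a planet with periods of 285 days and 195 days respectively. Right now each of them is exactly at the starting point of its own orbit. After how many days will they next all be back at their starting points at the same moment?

They coincide at every common multiple of the periods; the first is the LCM.
285 = 3 × 5 × 19
195 = 3 × 5 × 13
LCM(285, 195) = 3 × 5 × 13 × 19 = 3705.

3705 days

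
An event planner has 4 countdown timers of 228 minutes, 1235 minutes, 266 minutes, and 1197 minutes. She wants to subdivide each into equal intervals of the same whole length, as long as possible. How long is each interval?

The interval must divide each timer length; the longest such is the gcd.
228 = 2^2 × 3 × 19
1235 = 5 × 13 × 19
266 = 2 × 7 × 19
1197 = 3^2 × 7 × 19
gcd(228, 1235, 266, 1197) = 19.

19 minutes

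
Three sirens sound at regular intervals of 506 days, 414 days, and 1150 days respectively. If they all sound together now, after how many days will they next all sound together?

113850 days

They coincide at every common multiple of the periods; the first is the LCM.
506 = 2 × 11 × 23
414 = 2 × 3^2 × 23
1150 = 2 × 5^2 × 23
LCM(506, 414, 1150) = 2 × 3^2 × 5^2 × 11 × 23 = 113850.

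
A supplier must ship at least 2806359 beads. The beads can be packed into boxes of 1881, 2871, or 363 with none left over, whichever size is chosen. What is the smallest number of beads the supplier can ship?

3000195

The number of beads must be a common multiple of 1881, 2871, and 363, so a multiple of their LCM.
1881 = 3^2 × 11 × 19
2871 = 3^2 × 11 × 29
363 = 3 × 11^2
LCM(1881, 2871, 363) = 3^2 × 11^2 × 19 × 29 = 600039.
Smallest multiple of 600039 that is ≥ 2806359: ⌈2806359/600039⌉ × 600039 = 5 × 600039 = 3000195.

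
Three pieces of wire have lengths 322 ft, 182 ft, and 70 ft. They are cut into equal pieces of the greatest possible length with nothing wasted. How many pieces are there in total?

41

Piece length = gcd(322, 182, 70).
322 = 2 × 7 × 23
182 = 2 × 7 × 13
70 = 2 × 5 × 7
gcd(322, 182, 70) = 2 × 7 = 14.
Total pieces = 322/14 + 182/14 + 70/14 = 23 + 13 + 5 = 41.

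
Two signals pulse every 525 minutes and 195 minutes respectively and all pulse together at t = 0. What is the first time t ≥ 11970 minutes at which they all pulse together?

13650 minutes

Joint pulses occur at multiples of LCM(525, 195).
525 = 3 × 5^2 × 7
195 = 3 × 5 × 13
LCM(525, 195) = 3 × 5^2 × 7 × 13 = 6825.
Smallest multiple of 6825 that is ≥ 11970: ⌈11970/6825⌉ × 6825 = 2 × 6825 = 13650.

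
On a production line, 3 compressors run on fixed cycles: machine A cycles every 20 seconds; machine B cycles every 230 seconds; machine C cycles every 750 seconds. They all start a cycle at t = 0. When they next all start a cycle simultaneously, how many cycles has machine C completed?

46 cycles

They are all back at their starting positions together after one LCM of the periods.
20 = 2^2 × 5
230 = 2 × 5 × 23
750 = 2 × 3 × 5^3
LCM(20, 230, 750) = 2^2 × 3 × 5^3 × 23 = 34500.
Cycles for period 750: 34500 / 750 = 46.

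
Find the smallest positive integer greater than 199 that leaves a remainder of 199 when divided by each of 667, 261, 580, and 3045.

N − 199 must be a common multiple of 667, 261, 580, and 3045.
667 = 23 × 29
261 = 3^2 × 29
580 = 2^2 × 5 × 29
3045 = 3 × 5 × 7 × 29
LCM(667, 261, 580, 3045) = 2^2 × 3^2 × 5 × 7 × 23 × 29 = 840420.
Smallest N > 199 is LCM + 199 = 840420 + 199 = 840619.

840619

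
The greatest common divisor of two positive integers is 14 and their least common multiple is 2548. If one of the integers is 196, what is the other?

182

For two integers, gcd × lcm = product, so the other is (14 × 2548) / 196 = 35672 / 196 = 182.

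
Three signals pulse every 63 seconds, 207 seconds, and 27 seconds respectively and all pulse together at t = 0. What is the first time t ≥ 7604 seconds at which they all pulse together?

8694 seconds

Joint pulses occur at multiples of LCM(63, 207, 27).
63 = 3^2 × 7
207 = 3^2 × 23
27 = 3^3
LCM(63, 207, 27) = 3^3 × 7 × 23 = 4347.
Smallest multiple of 4347 that is ≥ 7604: ⌈7604/4347⌉ × 4347 = 2 × 4347 = 8694.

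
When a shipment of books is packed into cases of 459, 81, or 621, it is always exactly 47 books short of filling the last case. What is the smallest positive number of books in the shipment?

31624

Being 47 short of a full case of size k means N ≡ −47 (mod k), i.e. N + 47 is a multiple of each size.
459 = 3^3 × 17
81 = 3^4
621 = 3^3 × 23
LCM(459, 81, 621) = 3^4 × 17 × 23 = 31671.
Smallest positive N is 31671 − 47 = 31624.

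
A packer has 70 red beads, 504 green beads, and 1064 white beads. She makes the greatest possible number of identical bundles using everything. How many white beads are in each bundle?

76

Number of bundles = gcd(70, 504, 1064).
70 = 2 × 5 × 7
504 = 2^3 × 3^2 × 7
1064 = 2^3 × 7 × 19
gcd(70, 504, 1064) = 2 × 7 = 14.
white beads per bundle = 1064 / 14 = 76.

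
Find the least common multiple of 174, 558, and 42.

113274

174 = 2 × 3 × 29
558 = 2 × 3^2 × 31
42 = 2 × 3 × 7
LCM(174, 558, 42) = 2 × 3^2 × 7 × 29 × 31 = 113274.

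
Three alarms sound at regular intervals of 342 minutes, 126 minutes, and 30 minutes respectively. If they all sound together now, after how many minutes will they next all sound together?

11970 minutes

We need the least common multiple of the intervals.
342 = 2 × 3^2 × 19
126 = 2 × 3^2 × 7
30 = 2 × 3 × 5
LCM(342, 126, 30) = 2 × 3^2 × 5 × 7 × 19 = 11970.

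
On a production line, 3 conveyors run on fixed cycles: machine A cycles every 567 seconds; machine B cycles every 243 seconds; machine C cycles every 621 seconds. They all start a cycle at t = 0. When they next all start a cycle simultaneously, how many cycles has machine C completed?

63 cycles

They are all back at their starting positions together after one LCM of the periods.
567 = 3^4 × 7
243 = 3^5
621 = 3^3 × 23
LCM(567, 243, 621) = 3^5 × 7 × 23 = 39123.
Cycles for period 621: 39123 / 621 = 63.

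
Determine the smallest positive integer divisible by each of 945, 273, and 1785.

945 = 3^3 × 5 × 7
273 = 3 × 7 × 13
1785 = 3 × 5 × 7 × 17
LCM(945, 273, 1785) = 3^3 × 5 × 7 × 13 × 17 = 208845.

208845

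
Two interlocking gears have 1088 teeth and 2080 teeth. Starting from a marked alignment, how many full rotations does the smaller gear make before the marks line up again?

They are all back at their starting positions together after one LCM of the periods.
1088 = 2^6 × 17
2080 = 2^5 × 5 × 13
LCM(1088, 2080) = 2^6 × 5 × 13 × 17 = 70720.
Rotations for period 1088: 70720 / 1088 = 65.

65 rotations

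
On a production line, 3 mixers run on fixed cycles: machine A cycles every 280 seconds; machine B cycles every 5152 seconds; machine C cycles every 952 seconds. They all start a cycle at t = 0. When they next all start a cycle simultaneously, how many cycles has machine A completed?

All finish a whole number of cycles simultaneously at t = LCM of the periods.
280 = 2^3 × 5 × 7
5152 = 2^5 × 7 × 23
952 = 2^3 × 7 × 17
LCM(280, 5152, 952) = 2^5 × 5 × 7 × 17 × 23 = 437920.
Cycles for period 280: 437920 / 280 = 1564.

1564 cycles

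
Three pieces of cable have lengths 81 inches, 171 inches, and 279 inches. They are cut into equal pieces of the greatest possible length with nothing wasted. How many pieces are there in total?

59

Piece length = gcd(81, 171, 279).
81 = 3^4
171 = 3^2 × 19
279 = 3^2 × 31
gcd(81, 171, 279) = 3^2 = 9.
Total pieces = 81/9 + 171/9 + 279/9 = 9 + 19 + 31 = 59.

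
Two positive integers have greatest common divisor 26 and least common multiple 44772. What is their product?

For any two positive integers, gcd × lcm = product = 26 × 44772 = 1164072.

1164072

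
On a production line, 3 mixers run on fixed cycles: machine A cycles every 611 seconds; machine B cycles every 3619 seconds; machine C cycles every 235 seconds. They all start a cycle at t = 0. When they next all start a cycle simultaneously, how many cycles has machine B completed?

65 cycles

All finish a whole number of cycles simultaneously at t = LCM of the periods.
611 = 13 × 47
3619 = 7 × 11 × 47
235 = 5 × 47
LCM(611, 3619, 235) = 5 × 7 × 11 × 13 × 47 = 235235.
Cycles for period 3619: 235235 / 3619 = 65.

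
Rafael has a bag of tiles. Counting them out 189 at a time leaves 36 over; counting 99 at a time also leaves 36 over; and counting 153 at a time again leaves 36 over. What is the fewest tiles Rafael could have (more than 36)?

35379

N − 36 must be a common multiple of 189, 99, and 153.
189 = 3^3 × 7
99 = 3^2 × 11
153 = 3^2 × 17
LCM(189, 99, 153) = 3^3 × 7 × 11 × 17 = 35343.
Smallest N > 36 is LCM + 36 = 35343 + 36 = 35379.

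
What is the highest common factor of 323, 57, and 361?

323 = 17 × 19
57 = 3 × 19
361 = 19^2
gcd(323, 57, 361) = 19.

19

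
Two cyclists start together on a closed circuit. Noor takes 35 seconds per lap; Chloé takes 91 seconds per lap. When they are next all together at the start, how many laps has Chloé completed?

5 laps

All finish a whole number of cycles simultaneously at t = LCM of the periods.
35 = 5 × 7
91 = 7 × 13
LCM(35, 91) = 5 × 7 × 13 = 455.
Laps for period 91: 455 / 91 = 5.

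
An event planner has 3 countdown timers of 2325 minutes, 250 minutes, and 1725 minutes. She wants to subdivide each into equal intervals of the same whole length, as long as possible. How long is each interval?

The interval must divide each timer length; the longest such is the gcd.
2325 = 3 × 5^2 × 31
250 = 2 × 5^3
1725 = 3 × 5^2 × 23
gcd(2325, 250, 1725) = 5^2 = 25.

25 minutes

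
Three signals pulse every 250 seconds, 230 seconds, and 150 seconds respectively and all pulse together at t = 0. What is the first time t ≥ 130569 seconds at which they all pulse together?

138000 seconds

Joint pulses occur at multiples of LCM(250, 230, 150).
250 = 2 × 5^3
230 = 2 × 5 × 23
150 = 2 × 3 × 5^2
LCM(250, 230, 150) = 2 × 3 × 5^3 × 23 = 17250.
Smallest multiple of 17250 that is ≥ 130569: ⌈130569/17250⌉ × 17250 = 8 × 17250 = 138000.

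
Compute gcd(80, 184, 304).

80 = 2^4 × 5
184 = 2^3 × 23
304 = 2^4 × 19
gcd(80, 184, 304) = 2^3 = 8.

8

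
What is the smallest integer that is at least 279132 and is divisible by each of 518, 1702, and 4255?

The integer must be a common multiple of 518, 1702, and 4255, so a multiple of their LCM.
518 = 2 × 7 × 37
1702 = 2 × 23 × 37
4255 = 5 × 23 × 37
LCM(518, 1702, 4255) = 2 × 5 × 7 × 23 × 37 = 59570.
Smallest multiple of 59570 that is ≥ 279132: ⌈279132/59570⌉ × 59570 = 5 × 59570 = 297850.

297850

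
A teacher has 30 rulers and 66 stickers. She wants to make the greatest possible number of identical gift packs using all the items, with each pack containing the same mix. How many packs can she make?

6 packs

The pack count must divide each quantity, so the greatest is gcd(30, 66).
30 = 2 × 3 × 5
66 = 2 × 3 × 11
gcd(30, 66) = 2 × 3 = 6.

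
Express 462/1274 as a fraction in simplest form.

462 = 2 × 3 × 7 × 11
1274 = 2 × 7^2 × 13
gcd(462, 1274) = 2 × 7 = 14.
Divide numerator and denominator by 14: 462/1274 = 33/91.

33/91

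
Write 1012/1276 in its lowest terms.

23/29

1012 = 2^2 × 11 × 23
1276 = 2^2 × 11 × 29
gcd(1012, 1276) = 2^2 × 11 = 44.
Divide numerator and denominator by 44: 1012/1276 = 23/29.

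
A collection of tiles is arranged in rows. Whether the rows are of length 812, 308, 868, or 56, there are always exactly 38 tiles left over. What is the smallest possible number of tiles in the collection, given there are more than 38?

553822

N − 38 must be a common multiple of 812, 308, 868, and 56.
812 = 2^2 × 7 × 29
308 = 2^2 × 7 × 11
868 = 2^2 × 7 × 31
56 = 2^3 × 7
LCM(812, 308, 868, 56) = 2^3 × 7 × 11 × 29 × 31 = 553784.
Smallest N > 38 is LCM + 38 = 553784 + 38 = 553822.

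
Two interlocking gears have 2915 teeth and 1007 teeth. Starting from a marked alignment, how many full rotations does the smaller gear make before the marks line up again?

All finish a whole number of cycles simultaneously at t = LCM of the periods.
2915 = 5 × 11 × 53
1007 = 19 × 53
LCM(2915, 1007) = 5 × 11 × 19 × 53 = 55385.
Rotations for period 1007: 55385 / 1007 = 55.

55 rotations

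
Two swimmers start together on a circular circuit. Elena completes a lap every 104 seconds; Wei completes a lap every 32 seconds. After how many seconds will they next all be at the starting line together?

The first simultaneous occurrence is after LCM of the individual periods.
104 = 2^3 × 13
32 = 2^5
LCM(104, 32) = 2^5 × 13 = 416.

416 seconds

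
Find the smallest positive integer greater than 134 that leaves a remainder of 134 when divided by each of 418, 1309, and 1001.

N − 134 must be a common multiple of 418, 1309, and 1001.
418 = 2 × 11 × 19
1309 = 7 × 11 × 17
1001 = 7 × 11 × 13
LCM(418, 1309, 1001) = 2 × 7 × 11 × 13 × 17 × 19 = 646646.
Smallest N > 134 is LCM + 134 = 646646 + 134 = 646780.

646780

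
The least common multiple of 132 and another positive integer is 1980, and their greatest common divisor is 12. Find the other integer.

gcd × lcm = product of the two integers, so the other integer is (12 × 1980) / 132 = 180.

180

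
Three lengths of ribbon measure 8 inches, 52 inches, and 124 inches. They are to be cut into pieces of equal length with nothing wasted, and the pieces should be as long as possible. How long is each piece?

The greatest length dividing all of 8, 52, and 124 is their gcd.
8 = 2^3
52 = 2^2 × 13
124 = 2^2 × 31
gcd(8, 52, 124) = 2^2 = 4.

4 inches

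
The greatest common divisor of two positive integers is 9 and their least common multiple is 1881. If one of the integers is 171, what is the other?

99

For two integers, gcd × lcm = product, so the other is (9 × 1881) / 171 = 16929 / 171 = 99.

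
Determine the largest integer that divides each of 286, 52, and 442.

26

286 = 2 × 11 × 13
52 = 2^2 × 13
442 = 2 × 13 × 17
gcd(286, 52, 442) = 2 × 13 = 26.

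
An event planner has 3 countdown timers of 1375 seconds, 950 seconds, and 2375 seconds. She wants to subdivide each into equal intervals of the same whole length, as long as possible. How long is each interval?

25 seconds

The interval must divide each timer length; the longest such is the gcd.
1375 = 5^3 × 11
950 = 2 × 5^2 × 19
2375 = 5^3 × 19
gcd(1375, 950, 2375) = 5^2 = 25.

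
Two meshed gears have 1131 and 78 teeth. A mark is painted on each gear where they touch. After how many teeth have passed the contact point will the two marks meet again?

We need the least common multiple of the intervals.
1131 = 3 × 13 × 29
78 = 2 × 3 × 13
LCM(1131, 78) = 2 × 3 × 13 × 29 = 2262.

2262 teeth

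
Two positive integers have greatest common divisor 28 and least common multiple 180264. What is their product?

For any two positive integers, gcd × lcm = product = 28 × 180264 = 5047392.

5047392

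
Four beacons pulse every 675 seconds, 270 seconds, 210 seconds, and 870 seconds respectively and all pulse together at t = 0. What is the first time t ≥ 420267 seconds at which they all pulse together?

Joint pulses occur at multiples of LCM(675, 270, 210, 870).
675 = 3^3 × 5^2
270 = 2 × 3^3 × 5
210 = 2 × 3 × 5 × 7
870 = 2 × 3 × 5 × 29
LCM(675, 270, 210, 870) = 2 × 3^3 × 5^2 × 7 × 29 = 274050.
Smallest multiple of 274050 that is ≥ 420267: ⌈420267/274050⌉ × 274050 = 2 × 274050 = 548100.

548100 seconds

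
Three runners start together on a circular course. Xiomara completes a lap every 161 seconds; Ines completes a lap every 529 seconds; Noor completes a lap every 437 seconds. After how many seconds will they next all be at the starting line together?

70357 seconds

They coincide at every common multiple of the periods; the first is the LCM.
161 = 7 × 23
529 = 23^2
437 = 19 × 23
LCM(161, 529, 437) = 7 × 19 × 23^2 = 70357.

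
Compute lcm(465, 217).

465 = 3 × 5 × 31
217 = 7 × 31
LCM(465, 217) = 3 × 5 × 7 × 31 = 3255.

3255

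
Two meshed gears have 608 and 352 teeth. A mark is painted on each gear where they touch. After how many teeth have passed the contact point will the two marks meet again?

We need the least common multiple of the intervals.
608 = 2^5 × 19
352 = 2^5 × 11
LCM(608, 352) = 2^5 × 11 × 19 = 6688.

6688 teeth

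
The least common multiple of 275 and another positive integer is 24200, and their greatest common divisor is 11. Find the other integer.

gcd × lcm = product of the two integers, so the other integer is (11 × 24200) / 275 = 968.

968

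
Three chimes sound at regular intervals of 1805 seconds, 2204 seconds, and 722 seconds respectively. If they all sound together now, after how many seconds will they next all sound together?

The first simultaneous occurrence is after LCM of the individual periods.
1805 = 5 × 19^2
2204 = 2^2 × 19 × 29
722 = 2 × 19^2
LCM(1805, 2204, 722) = 2^2 × 5 × 19^2 × 29 = 209380.

209380 seconds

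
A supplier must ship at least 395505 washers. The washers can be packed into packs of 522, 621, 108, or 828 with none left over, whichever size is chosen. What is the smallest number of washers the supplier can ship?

432216

The number of washers must be a common multiple of 522, 621, 108, and 828, so a multiple of their LCM.
522 = 2 × 3^2 × 29
621 = 3^3 × 23
108 = 2^2 × 3^3
828 = 2^2 × 3^2 × 23
LCM(522, 621, 108, 828) = 2^2 × 3^3 × 23 × 29 = 72036.
Smallest multiple of 72036 that is ≥ 395505: ⌈395505/72036⌉ × 72036 = 6 × 72036 = 432216.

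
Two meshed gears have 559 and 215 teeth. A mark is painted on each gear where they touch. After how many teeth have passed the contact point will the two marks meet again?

2795 teeth

The first simultaneous occurrence is after LCM of the individual periods.
559 = 13 × 43
215 = 5 × 43
LCM(559, 215) = 5 × 13 × 43 = 2795.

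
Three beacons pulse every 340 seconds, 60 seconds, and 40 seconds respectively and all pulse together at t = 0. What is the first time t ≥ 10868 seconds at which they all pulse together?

12240 seconds

Joint pulses occur at multiples of LCM(340, 60, 40).
340 = 2^2 × 5 × 17
60 = 2^2 × 3 × 5
40 = 2^3 × 5
LCM(340, 60, 40) = 2^3 × 3 × 5 × 17 = 2040.
Smallest multiple of 2040 that is ≥ 10868: ⌈10868/2040⌉ × 2040 = 6 × 2040 = 12240.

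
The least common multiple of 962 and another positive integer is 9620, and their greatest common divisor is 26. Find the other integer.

gcd × lcm = product of the two integers, so the other integer is (26 × 9620) / 962 = 260.

260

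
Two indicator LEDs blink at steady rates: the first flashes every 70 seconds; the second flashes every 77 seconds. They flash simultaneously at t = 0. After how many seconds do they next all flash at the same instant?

We need the least common multiple of the intervals.
70 = 2 × 5 × 7
77 = 7 × 11
LCM(70, 77) = 2 × 5 × 7 × 11 = 770.

770 seconds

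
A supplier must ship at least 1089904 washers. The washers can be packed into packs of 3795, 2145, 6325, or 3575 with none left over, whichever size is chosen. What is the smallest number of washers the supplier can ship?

The number of washers must be a common multiple of 3795, 2145, 6325, and 3575, so a multiple of their LCM.
3795 = 3 × 5 × 11 × 23
2145 = 3 × 5 × 11 × 13
6325 = 5^2 × 11 × 23
3575 = 5^2 × 11 × 13
LCM(3795, 2145, 6325, 3575) = 3 × 5^2 × 11 × 13 × 23 = 246675.
Smallest multiple of 246675 that is ≥ 1089904: ⌈1089904/246675⌉ × 246675 = 5 × 246675 = 1233375.

1233375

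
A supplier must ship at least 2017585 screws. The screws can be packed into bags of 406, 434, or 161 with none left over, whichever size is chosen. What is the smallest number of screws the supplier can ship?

The number of screws must be a common multiple of 406, 434, and 161, so a multiple of their LCM.
406 = 2 × 7 × 29
434 = 2 × 7 × 31
161 = 7 × 23
LCM(406, 434, 161) = 2 × 7 × 23 × 29 × 31 = 289478.
Smallest multiple of 289478 that is ≥ 2017585: ⌈2017585/289478⌉ × 289478 = 7 × 289478 = 2026346.

2026346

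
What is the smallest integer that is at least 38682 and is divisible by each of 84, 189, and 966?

The integer must be a common multiple of 84, 189, and 966, so a multiple of their LCM.
84 = 2^2 × 3 × 7
189 = 3^3 × 7
966 = 2 × 3 × 7 × 23
LCM(84, 189, 966) = 2^2 × 3^3 × 7 × 23 = 17388.
Smallest multiple of 17388 that is ≥ 38682: ⌈38682/17388⌉ × 17388 = 3 × 17388 = 52164.

52164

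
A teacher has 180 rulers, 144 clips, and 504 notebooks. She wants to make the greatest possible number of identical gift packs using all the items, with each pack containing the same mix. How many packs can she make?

36 packs

The pack count must divide each quantity, so the greatest is gcd(180, 144, 504).
180 = 2^2 × 3^2 × 5
144 = 2^4 × 3^2
504 = 2^3 × 3^2 × 7
gcd(180, 144, 504) = 2^2 × 3^2 = 36.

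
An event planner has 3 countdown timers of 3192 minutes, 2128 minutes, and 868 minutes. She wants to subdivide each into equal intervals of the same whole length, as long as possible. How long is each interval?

28 minutes

The interval must divide each timer length; the longest such is the gcd.
3192 = 2^3 × 3 × 7 × 19
2128 = 2^4 × 7 × 19
868 = 2^2 × 7 × 31
gcd(3192, 2128, 868) = 2^2 × 7 = 28.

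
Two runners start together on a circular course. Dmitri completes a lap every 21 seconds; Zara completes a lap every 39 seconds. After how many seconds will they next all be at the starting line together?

They coincide at every common multiple of the periods; the first is the LCM.
21 = 3 × 7
39 = 3 × 13
LCM(21, 39) = 3 × 7 × 13 = 273.

273 seconds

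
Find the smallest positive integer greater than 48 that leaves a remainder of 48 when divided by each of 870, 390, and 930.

350658

N − 48 must be a common multiple of 870, 390, and 930.
870 = 2 × 3 × 5 × 29
390 = 2 × 3 × 5 × 13
930 = 2 × 3 × 5 × 31
LCM(870, 390, 930) = 2 × 3 × 5 × 13 × 29 × 31 = 350610.
Smallest N > 48 is LCM + 48 = 350610 + 48 = 350658.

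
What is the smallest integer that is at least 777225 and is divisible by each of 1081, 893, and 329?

862638

The integer must be a common multiple of 1081, 893, and 329, so a multiple of their LCM.
1081 = 23 × 47
893 = 19 × 47
329 = 7 × 47
LCM(1081, 893, 329) = 7 × 19 × 23 × 47 = 143773.
Smallest multiple of 143773 that is ≥ 777225: ⌈777225/143773⌉ × 143773 = 6 × 143773 = 862638.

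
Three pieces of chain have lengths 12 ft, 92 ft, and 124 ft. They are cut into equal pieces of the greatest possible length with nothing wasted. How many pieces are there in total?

Piece length = gcd(12, 92, 124).
12 = 2^2 × 3
92 = 2^2 × 23
124 = 2^2 × 31
gcd(12, 92, 124) = 2^2 = 4.
Total pieces = 12/4 + 92/4 + 124/4 = 3 + 23 + 31 = 57.

57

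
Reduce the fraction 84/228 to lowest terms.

7/19

84 = 2^2 × 3 × 7
228 = 2^2 × 3 × 19
gcd(84, 228) = 2^2 × 3 = 12.
Divide numerator and denominator by 12: 84/228 = 7/19.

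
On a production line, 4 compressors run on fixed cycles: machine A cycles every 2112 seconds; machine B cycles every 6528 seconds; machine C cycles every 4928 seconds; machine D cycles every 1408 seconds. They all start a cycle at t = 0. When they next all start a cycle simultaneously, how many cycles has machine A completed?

The first common completion time is the LCM of the periods.
2112 = 2^6 × 3 × 11
6528 = 2^7 × 3 × 17
4928 = 2^6 × 7 × 11
1408 = 2^7 × 11
LCM(2112, 6528, 4928, 1408) = 2^7 × 3 × 7 × 11 × 17 = 502656.
Cycles for period 2112: 502656 / 2112 = 238.

238 cycles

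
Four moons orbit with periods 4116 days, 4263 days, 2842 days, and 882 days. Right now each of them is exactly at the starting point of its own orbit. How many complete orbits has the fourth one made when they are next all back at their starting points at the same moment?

406 orbits

The first common completion time is the LCM of the periods.
4116 = 2^2 × 3 × 7^3
4263 = 3 × 7^2 × 29
2842 = 2 × 7^2 × 29
882 = 2 × 3^2 × 7^2
LCM(4116, 4263, 2842, 882) = 2^2 × 3^2 × 7^3 × 29 = 358092.
Orbits for period 882: 358092 / 882 = 406.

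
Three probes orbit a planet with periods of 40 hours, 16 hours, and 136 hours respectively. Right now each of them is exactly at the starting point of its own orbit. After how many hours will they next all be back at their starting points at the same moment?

1360 hours

We need the least common multiple of the intervals.
40 = 2^3 × 5
16 = 2^4
136 = 2^3 × 17
LCM(40, 16, 136) = 2^4 × 5 × 17 = 1360.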